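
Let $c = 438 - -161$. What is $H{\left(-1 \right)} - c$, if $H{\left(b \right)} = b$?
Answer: $-600$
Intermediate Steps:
$c = 599$ ($c = 438 + 161 = 599$)
$H{\left(-1 \right)} - c = -1 - 599 = -600$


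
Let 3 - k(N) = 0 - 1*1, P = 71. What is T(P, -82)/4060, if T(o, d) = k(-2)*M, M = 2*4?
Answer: 8/1015 ≈ 0.0078818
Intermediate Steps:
k(N) = 4 (k(N) = 3 - (0 - 1*1) = 3 - (0 - 1) = 3 - 1*(-1) = 3 + 1 = 4)
M = 8
T(o, d) = 32 (T(o, d) = 4*8 = 32)
T(P, -82)/4060 = 32/4060 = 32*(1/4060) = 8/1015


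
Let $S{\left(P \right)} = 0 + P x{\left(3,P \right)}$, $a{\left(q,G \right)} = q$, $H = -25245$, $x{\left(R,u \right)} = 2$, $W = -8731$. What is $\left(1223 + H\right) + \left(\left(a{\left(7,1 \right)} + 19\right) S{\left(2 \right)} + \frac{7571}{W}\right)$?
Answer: $- \frac{208835629}{8731} \approx -23919.0$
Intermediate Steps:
$S{\left(P \right)} = 2 P$ ($S{\left(P \right)} = 0 + P 2 = 0 + 2 P = 2 P$)
$\left(1223 + H\right) + \left(\left(a{\left(7,1 \right)} + 19\right) S{\left(2 \right)} + \frac{7571}{W}\right) = \left(1223 - 25245\right) + \left(\left(7 + 19\right) 2 \cdot 2 + \frac{7571}{-8731}\right) = -24022 + \left(26 \cdot 4 + 7571 \left(- \frac{1}{8731}\right)\right) = -24022 + \left(104 - \frac{7571}{8731}\right) = -24022 + \frac{900453}{8731} = - \frac{208835629}{8731}$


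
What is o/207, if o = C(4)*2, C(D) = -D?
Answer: -8/207 ≈ -0.038647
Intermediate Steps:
o = -8 (o = -1*4*2 = -4*2 = -8)
o/207 = -8/207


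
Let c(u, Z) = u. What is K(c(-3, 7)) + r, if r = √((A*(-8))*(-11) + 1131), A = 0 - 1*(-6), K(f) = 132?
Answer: 132 + √1659 ≈ 172.73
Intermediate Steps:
A = 6 (A = 0 + 6 = 6)
r = √1659 (r = √((6*(-8))*(-11) + 1131) = √(-48*(-11) + 1131) = √(528 + 1131) = √1659 ≈ 40.731)
K(c(-3, 7)) + r = 132 + √1659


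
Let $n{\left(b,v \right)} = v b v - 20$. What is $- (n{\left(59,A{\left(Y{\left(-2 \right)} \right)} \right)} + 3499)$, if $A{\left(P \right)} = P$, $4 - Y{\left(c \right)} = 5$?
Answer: $-3538$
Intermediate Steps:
$Y{\left(c \right)} = -1$ ($Y{\left(c \right)} = 4 - 5 = -1$)
$n{\left(b,v \right)} = -20 + b v^{2}$ ($n{\left(b,v \right)} = b v v - 20 = b v^{2} - 20 = -20 + b v^{2}$)
$- (n{\left(59,A{\left(Y{\left(-2 \right)} \right)} \right)} + 3499) = - (\left(-20 + 59 \left(-1\right)^{2}\right) + 3499) = - (\left(-20 + 59 \cdot 1\right) + 3499) = - (\left(-20 + 59\right) + 3499) = - (39 + 3499) = \left(-1\right) 3538 = -3538$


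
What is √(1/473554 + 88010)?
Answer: 3*√2192948992776746/473554 ≈ 296.67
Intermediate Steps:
√(1/473554 + 88010) = √(41677487541/473554) = 3*√2192948992776746/473554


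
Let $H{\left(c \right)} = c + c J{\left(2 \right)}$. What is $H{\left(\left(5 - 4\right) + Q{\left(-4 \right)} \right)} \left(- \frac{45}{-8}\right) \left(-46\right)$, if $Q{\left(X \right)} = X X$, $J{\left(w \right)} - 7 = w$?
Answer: $- \frac{87975}{2} \approx -43988.0$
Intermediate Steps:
$J{\left(w \right)} = 7 + w$
$Q{\left(X \right)} = X^{2}$
$H{\left(c \right)} = 10 c$ ($H{\left(c \right)} = c + c \left(7 + 2\right) = c + c 9 = c + 9 c = 10 c$)
$H{\left(\left(5 - 4\right) + Q{\left(-4 \right)} \right)} \left(- \frac{45}{-8}\right) \left(-46\right) = 10 \left(\left(5 - 4\right) + \left(-4\right)^{2}\right) \left(- \frac{45}{-8}\right) \left(-46\right) = 10 \left(1 + 16\right) \left(\left(-45\right) \left(- \frac{1}{8}\right)\right) \left(-46\right) = 10 \cdot 17 \cdot \frac{45}{8} \left(-46\right) = 170 \cdot \frac{45}{8} \left(-46\right) = \frac{3825}{4} \left(-46\right) = - \frac{87975}{2}$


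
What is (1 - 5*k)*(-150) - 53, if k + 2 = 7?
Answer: 3547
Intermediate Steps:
k = 5 (k = -2 + 7 = 5)
(1 - 5*k)*(-150) - 53 = (1 - 5*5)*(-150) - 53 = (1 - 25)*(-150) - 53 = -24*(-150) - 53 = 3600 - 53 = 3547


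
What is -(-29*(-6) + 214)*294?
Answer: -114072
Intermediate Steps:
-(-29*(-6) + 214)*294 = -(174 + 214)*294 = -388*294 = -1*114072 = -114072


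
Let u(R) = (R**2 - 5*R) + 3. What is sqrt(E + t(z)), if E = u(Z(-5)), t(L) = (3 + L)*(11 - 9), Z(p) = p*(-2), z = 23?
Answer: sqrt(105) ≈ 10.247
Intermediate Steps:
Z(p) = -2*p
t(L) = 6 + 2*L (t(L) = (3 + L)*2 = 6 + 2*L)
u(R) = 3 + R**2 - 5*R
E = 53 (E = 3 + (-2*(-5))**2 - (-10)*(-5) = 3 + 10**2 - 5*10 = 3 + 100 - 50 = 53)
sqrt(E + t(z)) = sqrt(53 + (6 + 2*23)) = sqrt(53 + (6 + 46)) = sqrt(53 + 52) = sqrt(105)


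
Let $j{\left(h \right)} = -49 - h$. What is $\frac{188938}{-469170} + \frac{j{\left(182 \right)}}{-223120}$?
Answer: $- \frac{4204746829}{10468121040} \approx -0.40167$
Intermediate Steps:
$\frac{188938}{-469170} + \frac{j{\left(182 \right)}}{-223120} = \frac{188938}{-469170} + \frac{-49 - 182}{-223120} = 188938 \left(- \frac{1}{469170}\right) + \left(-49 - 182\right) \left(- \frac{1}{223120}\right) = - \frac{94469}{234585} - - \frac{231}{223120} = - \frac{94469}{234585} + \frac{231}{223120} = - \frac{4204746829}{10468121040}$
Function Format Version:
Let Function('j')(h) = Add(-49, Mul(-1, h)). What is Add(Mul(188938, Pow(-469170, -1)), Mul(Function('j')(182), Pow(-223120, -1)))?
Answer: Rational(-4204746829, 10468121040) ≈ -0.40167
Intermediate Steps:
Add(Mul(188938, Pow(-469170, -1)), Mul(Function('j')(182), Pow(-223120, -1))) = Add(Mul(188938, Pow(-469170, -1)), Mul(Add(-49, Mul(-1, 182)), Pow(-223120, -1))) = Add(Mul(188938, Rational(-1, 469170)), Mul(Add(-49, -182), Rational(-1, 223120))) = Add(Rational(-94469, 234585), Mul(-231, Rational(-1, 223120))) = Add(Rational(-94469, 234585), Rational(231, 223120)) = Rational(-4204746829, 10468121040)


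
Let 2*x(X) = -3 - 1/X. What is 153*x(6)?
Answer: -969/4 ≈ -242.25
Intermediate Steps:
x(X) = -3/2 - 1/(2*X) (x(X) = (-3 - 1/X)/2 = -3/2 - 1/(2*X))
153*x(6) = 153*((½)*(-1 - 3*6)/6) = 153*((½)*(⅙)*(-1 - 18)) = 153*((½)*(⅙)*(-19)) = 153*(-19/12) = -969/4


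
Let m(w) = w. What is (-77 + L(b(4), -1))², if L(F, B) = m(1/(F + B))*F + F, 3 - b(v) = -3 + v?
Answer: 5329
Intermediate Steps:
b(v) = 6 - v (b(v) = 3 - (-3 + v) = 3 + (3 - v) = 6 - v)
L(F, B) = F + F/(B + F) (L(F, B) = F/(F + B) + F = F/(B + F) + F = F + F/(B + F))
(-77 + L(b(4), -1))² = (-77 + (6 - 1*4)*(1 - 1 + (6 - 1*4))/(-1 + (6 - 1*4)))² = (-77 + (6 - 4)*(1 - 1 + (6 - 4))/(-1 + (6 - 4)))² = (-77 + 2*(1 - 1 + 2)/(-1 + 2))² = (-77 + 2*2/1)² = (-77 + 2*1*2)² = (-77 + 4)² = (-73)² = 5329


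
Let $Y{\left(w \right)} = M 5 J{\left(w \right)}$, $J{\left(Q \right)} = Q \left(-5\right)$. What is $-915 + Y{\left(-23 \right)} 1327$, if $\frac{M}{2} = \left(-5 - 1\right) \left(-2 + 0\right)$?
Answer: $18311685$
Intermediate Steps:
$J{\left(Q \right)} = - 5 Q$
$M = 24$ ($M = 2 \left(-5 - 1\right) \left(-2 + 0\right) = 2 \left(\left(-6\right) \left(-2\right)\right) = 2 \cdot 12 = 24$)
$Y{\left(w \right)} = - 600 w$ ($Y{\left(w \right)} = 24 \cdot 5 \left(- 5 w\right) = 120 \left(- 5 w\right) = - 600 w$)
$-915 + Y{\left(-23 \right)} 1327 = -915 + \left(-600\right) \left(-23\right) 1327 = -915 + 13800 \cdot 1327 = -915 + 18312600 = 18311685$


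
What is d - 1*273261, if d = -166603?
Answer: -439864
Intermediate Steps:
d - 1*273261 = -166603 - 1*273261 = -166603 - 273261 = -439864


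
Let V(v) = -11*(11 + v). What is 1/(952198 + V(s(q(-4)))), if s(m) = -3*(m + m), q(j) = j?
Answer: 1/951813 ≈ 1.0506e-6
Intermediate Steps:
s(m) = -6*m
V(v) = -121 - 11*v
1/(952198 + V(s(q(-4)))) = 1/(952198 + (-121 - (-66)*(-4))) = 1/(952198 + (-121 - 11*24)) = 1/(952198 + (-121 - 264)) = 1/(952198 - 385) = 1/951813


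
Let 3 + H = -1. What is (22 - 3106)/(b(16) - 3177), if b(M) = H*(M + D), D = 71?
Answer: 1028/1175 ≈ 0.87489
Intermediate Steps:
H = -4 (H = -3 - 1 = -4)
b(M) = -284 - 4*M (b(M) = -4*(M + 71) = -4*(71 + M) = -284 - 4*M)
(22 - 3106)/(b(16) - 3177) = (22 - 3106)/((-284 - 4*16) - 3177) = -3084/((-284 - 64) - 3177) = -3084/(-348 - 3177) = -3084/(-3525) = -3084*(-1/3525) = 1028/1175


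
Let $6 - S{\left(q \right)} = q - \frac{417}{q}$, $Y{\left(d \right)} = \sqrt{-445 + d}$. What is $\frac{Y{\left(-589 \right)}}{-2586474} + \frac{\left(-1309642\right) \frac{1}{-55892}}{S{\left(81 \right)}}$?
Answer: $- \frac{17680167}{52706156} - \frac{i \sqrt{1034}}{2586474} \approx -0.33545 - 1.2432 \cdot 10^{-5} i$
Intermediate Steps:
$S{\left(q \right)} = 6 - q + \frac{417}{q}$ ($S{\left(q \right)} = 6 - \left(q - \frac{417}{q}\right) = 6 - q + \frac{417}{q}$)
$\frac{Y{\left(-589 \right)}}{-2586474} + \frac{\left(-1309642\right) \frac{1}{-55892}}{S{\left(81 \right)}} = \frac{\sqrt{-445 - 589}}{-2586474} + \frac{\left(-1309642\right) \frac{1}{-55892}}{6 - 81 + \frac{417}{81}} = \sqrt{-1034} \left(- \frac{1}{2586474}\right) + \frac{\left(-1309642\right) \left(- \frac{1}{55892}\right)}{6 - 81 + 417 \cdot \frac{1}{81}} = i \sqrt{1034} \left(- \frac{1}{2586474}\right) + \frac{654821}{27946 \left(6 - 81 + \frac{139}{27}\right)} = - \frac{i \sqrt{1034}}{2586474} + \frac{654821}{27946 \left(- \frac{1886}{27}\right)} = - \frac{i \sqrt{1034}}{2586474} + \frac{654821}{27946} \left(- \frac{27}{1886}\right) = - \frac{i \sqrt{1034}}{2586474} - \frac{17680167}{52706156} = - \frac{17680167}{52706156} - \frac{i \sqrt{1034}}{2586474}$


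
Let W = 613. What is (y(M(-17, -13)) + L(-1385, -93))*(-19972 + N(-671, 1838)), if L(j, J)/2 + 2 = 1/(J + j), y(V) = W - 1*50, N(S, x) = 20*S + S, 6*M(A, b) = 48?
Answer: -14071425300/739 ≈ -1.9041e+7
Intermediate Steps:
M(A, b) = 8 (M(A, b) = (1/6)*48 = 8)
N(S, x) = 21*S
y(V) = 563 (y(V) = 613 - 1*50 = 613 - 50 = 563)
L(j, J) = -4 + 2/(J + j)
(y(M(-17, -13)) + L(-1385, -93))*(-19972 + N(-671, 1838)) = (563 + 2*(1 - 2*(-93) - 2*(-1385))/(-93 - 1385))*(-19972 + 21*(-671)) = (563 + 2*(1 + 186 + 2770)/(-1478))*(-19972 - 14091) = (563 + 2*(-1/1478)*2957)*(-34063) = (563 - 2957/739)*(-34063) = (413100/739)*(-34063) = -14071425300/739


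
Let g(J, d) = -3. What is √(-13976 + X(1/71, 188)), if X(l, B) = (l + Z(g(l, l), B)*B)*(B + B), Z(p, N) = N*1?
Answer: 4*√4182572299/71 ≈ 3643.5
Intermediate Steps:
Z(p, N) = N
X(l, B) = 2*B*(l + B²) (X(l, B) = (l + B*B)*(B + B) = (l + B²)*(2*B) = 2*B*(l + B²))
√(-13976 + X(1/71, 188)) = √(-13976 + 2*188*(1/71 + 188²)) = √(-13976 + 2*188*(1/71 + 35344)) = √(-13976 + 2*188*(2509425/71)) = √(-13976 + 943543800/71) = √(942551504/71) = 4*√4182572299/71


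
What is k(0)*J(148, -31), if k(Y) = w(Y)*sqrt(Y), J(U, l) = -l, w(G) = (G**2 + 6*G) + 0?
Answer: 0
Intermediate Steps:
w(G) = G**2 + 6*G
k(Y) = Y**(3/2)*(6 + Y) (k(Y) = (Y*(6 + Y))*sqrt(Y) = Y**(3/2)*(6 + Y))
k(0)*J(148, -31) = (0**(3/2)*(6 + 0))*(-1*(-31)) = (0*6)*31 = 0*31 = 0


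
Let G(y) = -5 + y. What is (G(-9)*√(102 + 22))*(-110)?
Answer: 3080*√31 ≈ 17149.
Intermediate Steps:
(G(-9)*√(102 + 22))*(-110) = ((-5 - 9)*√(102 + 22))*(-110) = -28*√31*(-110) = 3080*√31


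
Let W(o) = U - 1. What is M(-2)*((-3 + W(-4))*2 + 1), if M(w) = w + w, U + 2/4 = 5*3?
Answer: -88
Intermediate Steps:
U = 29/2 (U = -½ + 5*3 = -½ + 15 = 29/2 ≈ 14.500)
W(o) = 27/2 (W(o) = 29/2 - 1 = 27/2)
M(w) = 2*w
M(-2)*((-3 + W(-4))*2 + 1) = (2*(-2))*((-3 + 27/2)*2 + 1) = -4*((21/2)*2 + 1) = -4*(21 + 1) = -4*22 = -88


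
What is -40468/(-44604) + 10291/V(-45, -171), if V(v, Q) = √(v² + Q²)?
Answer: 10117/11151 + 10291*√386/3474 ≈ 59.107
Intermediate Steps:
V(v, Q) = √(Q² + v²)
-40468/(-44604) + 10291/V(-45, -171) = -40468/(-44604) + 10291/(√((-171)² + (-45)²)) = -40468*(-1/44604) + 10291/(√(29241 + 2025)) = 10117/11151 + 10291/(√31266) = 10117/11151 + 10291/((9*√386)) = 10117/11151 + 10291*(√386/3474) = 10117/11151 + 10291*√386/3474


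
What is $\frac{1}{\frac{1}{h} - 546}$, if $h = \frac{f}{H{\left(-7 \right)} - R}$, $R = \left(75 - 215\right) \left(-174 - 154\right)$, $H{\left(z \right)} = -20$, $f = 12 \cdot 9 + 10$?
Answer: $- \frac{59}{55184} \approx -0.0010692$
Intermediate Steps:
$f = 118$ ($f = 108 + 10 = 118$)
$R = 45920$ ($R = \left(-140\right) \left(-328\right) = 45920$)
$h = - \frac{59}{22970}$ ($h = \frac{118}{-20 - 45920} = \frac{118}{-45940} = 118 \left(- \frac{1}{45940}\right) = - \frac{59}{22970} \approx -0.0025686$)
$\frac{1}{\frac{1}{h} - 546} = \frac{1}{\frac{1}{- \frac{59}{22970}} - 546} = \frac{1}{- \frac{22970}{59} - 546} = \frac{1}{- \frac{55184}{59}} = - \frac{59}{55184}$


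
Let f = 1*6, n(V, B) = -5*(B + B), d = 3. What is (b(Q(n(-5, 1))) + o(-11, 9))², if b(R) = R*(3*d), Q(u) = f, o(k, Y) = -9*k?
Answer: 23409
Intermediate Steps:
n(V, B) = -10*B
f = 6
Q(u) = 6
b(R) = 9*R (b(R) = R*(3*3) = R*9 = 9*R)
(b(Q(n(-5, 1))) + o(-11, 9))² = (9*6 - 9*(-11))² = (54 + 99)² = 153² = 23409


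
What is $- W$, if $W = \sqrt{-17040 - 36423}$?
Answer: $- i \sqrt{53463} \approx - 231.22 i$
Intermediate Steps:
$W = i \sqrt{53463}$ ($W = \sqrt{-53463} = i \sqrt{53463} \approx 231.22 i$)
$- W = - i \sqrt{53463}$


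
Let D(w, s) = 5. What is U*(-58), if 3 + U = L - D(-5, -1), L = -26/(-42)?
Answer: 8990/21 ≈ 428.10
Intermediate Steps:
L = 13/21 (L = -26*(-1/42) = 13/21 ≈ 0.61905)
U = -155/21 (U = -3 + (13/21 - 1*5) = -3 + (13/21 - 5) = -3 - 92/21 = -155/21 ≈ -7.3810)
U*(-58) = -155/21*(-58) = 8990/21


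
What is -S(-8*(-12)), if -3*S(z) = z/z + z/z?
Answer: ⅔ ≈ 0.66667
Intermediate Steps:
S(z) = -⅔ (S(z) = -(z/z + z/z)/3 = -(1 + 1)/3 = -⅓*2 = -⅔)
-S(-8*(-12)) = -1*(-⅔) = ⅔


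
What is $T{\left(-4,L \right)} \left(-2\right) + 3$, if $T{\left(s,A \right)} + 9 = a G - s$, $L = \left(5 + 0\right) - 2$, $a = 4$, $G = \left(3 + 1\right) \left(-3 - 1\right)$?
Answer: $141$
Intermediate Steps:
$G = -16$ ($G = 4 \left(-4\right) = -16$)
$L = 3$ ($L = 5 - 2 = 3$)
$T{\left(s,A \right)} = -73 - s$ ($T{\left(s,A \right)} = -9 - \left(64 + s\right) = -73 - s$)
$T{\left(-4,L \right)} \left(-2\right) + 3 = \left(-73 - -4\right) \left(-2\right) + 3 = \left(-73 + 4\right) \left(-2\right) + 3 = \left(-69\right) \left(-2\right) + 3 = 138 + 3 = 141$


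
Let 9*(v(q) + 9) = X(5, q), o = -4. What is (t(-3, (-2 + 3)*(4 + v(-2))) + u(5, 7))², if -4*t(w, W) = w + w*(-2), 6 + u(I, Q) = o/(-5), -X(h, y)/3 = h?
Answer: 14161/400 ≈ 35.402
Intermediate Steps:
X(h, y) = -3*h
v(q) = -32/3 (v(q) = -9 + (-3*5)/9 = -9 + (⅑)*(-15) = -9 - 5/3 = -32/3)
u(I, Q) = -26/5 (u(I, Q) = -6 - 4/(-5) = -6 - 4*(-⅕) = -6 + ⅘ = -26/5)
t(w, W) = w/4 (t(w, W) = -(w + w*(-2))/4 = -(w - 2*w)/4 = -(-1)*w/4 = w/4)
(t(-3, (-2 + 3)*(4 + v(-2))) + u(5, 7))² = ((¼)*(-3) - 26/5)² = (-¾ - 26/5)² = (-119/20)² = 14161/400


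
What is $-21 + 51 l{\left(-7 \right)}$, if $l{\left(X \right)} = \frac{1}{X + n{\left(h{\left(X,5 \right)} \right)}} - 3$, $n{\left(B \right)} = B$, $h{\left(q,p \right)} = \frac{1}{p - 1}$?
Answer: $- \frac{1634}{9} \approx -181.56$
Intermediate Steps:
$h{\left(q,p \right)} = \frac{1}{-1 + p}$
$l{\left(X \right)} = -3 + \frac{1}{\frac{1}{4} + X}$ ($l{\left(X \right)} = \frac{1}{X + \frac{1}{-1 + 5}} - 3 = \frac{1}{X + \frac{1}{4}} - 3 = \frac{1}{\frac{1}{4} + X} - 3 = -3 + \frac{1}{\frac{1}{4} + X}$)
$-21 + 51 l{\left(-7 \right)} = -21 + 51 \frac{1 - -84}{1 + 4 \left(-7\right)} = -21 + 51 \frac{1 + 84}{1 - 28} = -21 + 51 \frac{1}{-27} \cdot 85 = -21 + 51 \left(\left(- \frac{1}{27}\right) 85\right) = -21 + 51 \left(- \frac{85}{27}\right) = -21 - \frac{1445}{9} = - \frac{1634}{9}$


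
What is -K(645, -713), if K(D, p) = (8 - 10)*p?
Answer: -1426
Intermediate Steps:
K(D, p) = -2*p
-K(645, -713) = -(-2)*(-713) = -1*1426 = -1426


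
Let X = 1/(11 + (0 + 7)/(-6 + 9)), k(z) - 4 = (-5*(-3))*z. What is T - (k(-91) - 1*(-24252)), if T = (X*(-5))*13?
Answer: -183167/8 ≈ -22896.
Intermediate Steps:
k(z) = 4 + 15*z (k(z) = 4 + (-5*(-3))*z = 4 + 15*z)
X = 3/40 (X = 1/(11 + 7/3) = 1/(40/3) = 3/40 ≈ 0.075000)
T = -39/8 (T = ((3/40)*(-5))*13 = -3/8*13 = -39/8 ≈ -4.8750)
T - (k(-91) - 1*(-24252)) = -39/8 - ((4 + 15*(-91)) - 1*(-24252)) = -39/8 - ((4 - 1365) + 24252) = -39/8 - (-1361 + 24252) = -39/8 - 1*22891 = -39/8 - 22891 = -183167/8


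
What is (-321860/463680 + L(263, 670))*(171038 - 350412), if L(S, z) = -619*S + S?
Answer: 48279849064109/1656 ≈ 2.9155e+10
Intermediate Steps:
L(S, z) = -618*S
(-321860/463680 + L(263, 670))*(171038 - 350412) = (-321860/463680 - 618*263)*(171038 - 350412) = (-321860*1/463680 - 162534)*(-179374) = (-2299/3312 - 162534)*(-179374) = -538314907/3312*(-179374) = 48279849064109/1656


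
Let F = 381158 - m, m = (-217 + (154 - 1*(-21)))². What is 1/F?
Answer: 1/379394 ≈ 2.6358e-6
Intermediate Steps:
m = 1764 (m = (-217 + (154 + 21))² = (-217 + 175)² = (-42)² = 1764)
F = 379394 (F = 381158 - 1*1764 = 381158 - 1764 = 379394)
1/F = 1/379394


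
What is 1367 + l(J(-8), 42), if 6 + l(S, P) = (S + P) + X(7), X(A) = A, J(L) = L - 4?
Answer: 1398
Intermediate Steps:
J(L) = -4 + L
l(S, P) = 1 + P + S (l(S, P) = -6 + ((S + P) + 7) = -6 + ((P + S) + 7) = -6 + (7 + P + S) = 1 + P + S)
1367 + l(J(-8), 42) = 1367 + (1 + 42 + (-4 - 8)) = 1367 + (1 + 42 - 12) = 1367 + 31 = 1398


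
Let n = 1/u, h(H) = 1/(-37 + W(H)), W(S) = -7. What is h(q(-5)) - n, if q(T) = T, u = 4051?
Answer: -4095/178244 ≈ -0.022974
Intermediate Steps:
h(H) = -1/44 (h(H) = 1/(-37 - 7) = 1/(-44) = -1/44)
n = 1/4051 ≈ 0.00024685
h(q(-5)) - n = -1/44 - 1*1/4051 = -1/44 - 1/4051 = -4095/178244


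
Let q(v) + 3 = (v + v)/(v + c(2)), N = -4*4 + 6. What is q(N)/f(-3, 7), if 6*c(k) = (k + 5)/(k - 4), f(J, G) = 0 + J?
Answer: 47/127 ≈ 0.37008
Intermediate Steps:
f(J, G) = J
c(k) = (5 + k)/(6*(-4 + k)) (c(k) = ((k + 5)/(k - 4))/6 = ((5 + k)/(-4 + k))/6 = (5 + k)/(6*(-4 + k)))
N = -10 (N = -16 + 6 = -10)
q(v) = -3 + 2*v/(-7/12 + v) (q(v) = -3 + (v + v)/(v + (5 + 2)/(6*(-4 + 2))) = -3 + (2*v)/(v + (⅙)*7/(-2)) = -3 + (2*v)/(v + (⅙)*(-½)*7) = -3 + (2*v)/(v - 7/12) = -3 + (2*v)/(-7/12 + v) = -3 + 2*v/(-7/12 + v))
q(N)/f(-3, 7) = (3*(7 - 4*(-10))/(-7 + 12*(-10)))/(-3) = (3*(7 + 40)/(-7 - 120))*(-⅓) = (3*47/(-127))*(-⅓) = (3*(-1/127)*47)*(-⅓) = -141/127*(-⅓) = 47/127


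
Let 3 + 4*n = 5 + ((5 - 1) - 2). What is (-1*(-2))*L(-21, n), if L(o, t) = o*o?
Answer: 882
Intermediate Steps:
n = 1 (n = -¾ + (5 + ((5 - 1) - 2))/4 = -¾ + (5 + (4 - 2))/4 = -¾ + (5 + 2)/4 = -¾ + (¼)*7 = -¾ + 7/4 = 1)
L(o, t) = o²
(-1*(-2))*L(-21, n) = -1*(-2)*(-21)² = 2*441 = 882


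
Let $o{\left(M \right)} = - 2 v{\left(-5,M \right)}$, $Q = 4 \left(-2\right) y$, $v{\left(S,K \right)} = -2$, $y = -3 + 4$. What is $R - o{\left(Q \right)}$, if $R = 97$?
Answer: $93$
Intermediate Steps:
$y = 1$
$Q = -8$ ($Q = 4 \left(-2\right) 1 = \left(-8\right) 1 = -8$)
$o{\left(M \right)} = 4$ ($o{\left(M \right)} = \left(-2\right) \left(-2\right) = 4$)
$R - o{\left(Q \right)} = 97 - 4 = 93$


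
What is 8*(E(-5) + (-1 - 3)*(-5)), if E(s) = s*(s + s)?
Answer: 560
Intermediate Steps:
E(s) = 2*s² (E(s) = s*(2*s) = 2*s²)
8*(E(-5) + (-1 - 3)*(-5)) = 8*(2*(-5)² + (-1 - 3)*(-5)) = 8*(2*25 - 4*(-5)) = 8*(50 + 20) = 8*70 = 560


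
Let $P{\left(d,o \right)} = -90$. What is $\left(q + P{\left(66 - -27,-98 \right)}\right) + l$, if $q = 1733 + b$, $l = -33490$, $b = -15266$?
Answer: $-47113$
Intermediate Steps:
$q = -13533$ ($q = 1733 - 15266 = -13533$)
$\left(q + P{\left(66 - -27,-98 \right)}\right) + l = \left(-13533 - 90\right) - 33490 = -13623 - 33490 = -47113$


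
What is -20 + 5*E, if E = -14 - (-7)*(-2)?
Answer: -160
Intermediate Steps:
E = -28 (E = -14 - 1*14 = -14 - 14 = -28)
-20 + 5*E = -20 + 5*(-28) = -20 - 140 = -160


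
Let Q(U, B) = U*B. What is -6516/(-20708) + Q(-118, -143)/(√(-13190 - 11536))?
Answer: 1629/5177 - 649*I*√24726/951 ≈ 0.31466 - 107.31*I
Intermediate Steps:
Q(U, B) = B*U
-6516/(-20708) + Q(-118, -143)/(√(-13190 - 11536)) = -6516/(-20708) + (-143*(-118))/(√(-13190 - 11536)) = -6516*(-1/20708) + 16874/(√(-24726)) = 1629/5177 + 16874/((I*√24726)) = 1629/5177 + 16874*(-I*√24726/24726) = 1629/5177 - 649*I*√24726/951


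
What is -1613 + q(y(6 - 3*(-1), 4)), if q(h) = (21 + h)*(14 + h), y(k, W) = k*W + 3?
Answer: 1567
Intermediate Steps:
y(k, W) = 3 + W*k (y(k, W) = W*k + 3 = 3 + W*k)
q(h) = (14 + h)*(21 + h)
-1613 + q(y(6 - 3*(-1), 4)) = -1613 + (294 + (3 + 4*(6 - 3*(-1)))² + 35*(3 + 4*(6 - 3*(-1)))) = -1613 + (294 + (3 + 4*(6 + 3))² + 35*(3 + 4*(6 + 3))) = -1613 + (294 + (3 + 4*9)² + 35*(3 + 4*9)) = -1613 + (294 + (3 + 36)² + 35*(3 + 36)) = -1613 + (294 + 39² + 35*39) = -1613 + (294 + 1521 + 1365) = -1613 + 3180 = 1567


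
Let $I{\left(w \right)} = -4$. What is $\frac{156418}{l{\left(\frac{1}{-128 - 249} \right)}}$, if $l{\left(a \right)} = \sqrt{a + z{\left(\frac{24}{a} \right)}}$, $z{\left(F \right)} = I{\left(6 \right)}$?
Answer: $- \frac{156418 i \sqrt{568893}}{1509} \approx - 78183.0 i$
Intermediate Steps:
$z{\left(F \right)} = -4$
$l{\left(a \right)} = \sqrt{-4 + a}$ ($l{\left(a \right)} = \sqrt{a - 4} = \sqrt{-4 + a}$)
$\frac{156418}{l{\left(\frac{1}{-128 - 249} \right)}} = \frac{156418}{\sqrt{-4 + \frac{1}{-128 - 249}}} = \frac{156418}{\sqrt{-4 + \frac{1}{-377}}} = \frac{156418}{\sqrt{-4 - \frac{1}{377}}} = \frac{156418}{\sqrt{- \frac{1509}{377}}} = \frac{156418}{\frac{1}{377} i \sqrt{568893}} = 156418 \left(- \frac{i \sqrt{568893}}{1509}\right) = - \frac{156418 i \sqrt{568893}}{1509}$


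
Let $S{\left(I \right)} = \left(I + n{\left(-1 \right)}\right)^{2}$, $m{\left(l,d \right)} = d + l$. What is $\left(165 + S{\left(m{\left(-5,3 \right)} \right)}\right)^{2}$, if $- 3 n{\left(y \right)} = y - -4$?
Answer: $30276$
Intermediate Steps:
$n{\left(y \right)} = - \frac{4}{3} - \frac{y}{3}$ ($n{\left(y \right)} = - \frac{y - -4}{3} = - \frac{y + 4}{3} = - \frac{4 + y}{3} = - \frac{4}{3} - \frac{y}{3}$)
$S{\left(I \right)} = \left(-1 + I\right)^{2}$ ($S{\left(I \right)} = \left(I - 1\right)^{2} = \left(-1 + I\right)^{2}$)
$\left(165 + S{\left(m{\left(-5,3 \right)} \right)}\right)^{2} = \left(165 + \left(-1 + \left(3 - 5\right)\right)^{2}\right)^{2} = \left(165 + \left(-1 - 2\right)^{2}\right)^{2} = \left(165 + \left(-3\right)^{2}\right)^{2} = \left(165 + 9\right)^{2} = 174^{2} = 30276$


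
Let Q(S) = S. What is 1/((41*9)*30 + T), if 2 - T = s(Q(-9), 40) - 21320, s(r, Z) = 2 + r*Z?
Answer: 1/32750 ≈ 3.0534e-5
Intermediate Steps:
s(r, Z) = 2 + Z*r
T = 21680 (T = 2 - ((2 + 40*(-9)) - 21320) = 2 - ((2 - 360) - 21320) = 2 - (-358 - 21320) = 2 - 1*(-21678) = 2 + 21678 = 21680)
1/((41*9)*30 + T) = 1/((41*9)*30 + 21680) = 1/(369*30 + 21680) = 1/(11070 + 21680) = 1/32750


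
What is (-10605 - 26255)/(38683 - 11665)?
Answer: -970/711 ≈ -1.3643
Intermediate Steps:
(-10605 - 26255)/(38683 - 11665) = -36860/27018 = -36860*1/27018 = -970/711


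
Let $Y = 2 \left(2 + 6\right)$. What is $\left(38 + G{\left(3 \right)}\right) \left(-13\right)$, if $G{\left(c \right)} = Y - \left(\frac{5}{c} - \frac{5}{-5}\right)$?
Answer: $- \frac{2002}{3} \approx -667.33$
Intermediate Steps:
$Y = 16$ ($Y = 2 \cdot 8 = 16$)
$G{\left(c \right)} = 15 - \frac{5}{c}$ ($G{\left(c \right)} = 16 - \left(\frac{5}{c} - \frac{5}{-5}\right) = 16 - \left(\frac{5}{c} - -1\right) = 16 - \left(\frac{5}{c} + 1\right) = 16 - \left(1 + \frac{5}{c}\right) = 15 - \frac{5}{c}$)
$\left(38 + G{\left(3 \right)}\right) \left(-13\right) = \left(38 + \left(15 - \frac{5}{3}\right)\right) \left(-13\right) = \left(38 + \frac{40}{3}\right) \left(-13\right) = \frac{154}{3} \left(-13\right) = - \frac{2002}{3}$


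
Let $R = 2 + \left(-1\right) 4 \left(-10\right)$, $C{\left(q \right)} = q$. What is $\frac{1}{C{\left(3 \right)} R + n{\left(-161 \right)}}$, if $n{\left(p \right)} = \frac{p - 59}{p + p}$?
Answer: $\frac{161}{20396} \approx 0.0078937$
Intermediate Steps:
$n{\left(p \right)} = \frac{-59 + p}{2 p}$
$R = 42$ ($R = 2 - -40 = 2 + 40 = 42$)
$\frac{1}{C{\left(3 \right)} R + n{\left(-161 \right)}} = \frac{1}{3 \cdot 42 + \frac{-59 - 161}{2 \left(-161\right)}} = \frac{1}{126 + \frac{1}{2} \left(- \frac{1}{161}\right) \left(-220\right)} = \frac{1}{126 + \frac{110}{161}} = \frac{1}{\frac{20396}{161}} = \frac{161}{20396}$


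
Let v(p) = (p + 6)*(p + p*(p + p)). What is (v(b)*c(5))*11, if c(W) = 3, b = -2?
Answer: 792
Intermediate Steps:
v(p) = (6 + p)*(p + 2*p²) (v(p) = (6 + p)*(p + p*(2*p)) = (6 + p)*(p + 2*p²))
(v(b)*c(5))*11 = (-2*(6 + 2*(-2)² + 13*(-2))*3)*11 = (-2*(6 + 2*4 - 26)*3)*11 = (-2*(6 + 8 - 26)*3)*11 = (-2*(-12)*3)*11 = (24*3)*11 = 72*11 = 792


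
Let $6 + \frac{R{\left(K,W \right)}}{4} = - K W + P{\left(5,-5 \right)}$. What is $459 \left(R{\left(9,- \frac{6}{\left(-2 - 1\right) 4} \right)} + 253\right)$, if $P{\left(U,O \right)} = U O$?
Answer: $50949$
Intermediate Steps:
$P{\left(U,O \right)} = O U$
$R{\left(K,W \right)} = -124 - 4 K W$ ($R{\left(K,W \right)} = -24 + 4 \left(- K W - 25\right) = -24 + 4 \left(-25 - K W\right) = -24 - \left(100 + 4 K W\right) = -124 - 4 K W$)
$459 \left(R{\left(9,- \frac{6}{\left(-2 - 1\right) 4} \right)} + 253\right) = 459 \left(\left(-124 - 36 \left(- \frac{6}{\left(-2 - 1\right) 4}\right)\right) + 253\right) = 459 \left(\left(-124 - 36 \left(- \frac{6}{\left(-3\right) 4}\right)\right) + 253\right) = 459 \left(\left(-124 - 36 \left(- \frac{6}{-12}\right)\right) + 253\right) = 459 \left(\left(-124 - 36 \left(\left(-6\right) \left(- \frac{1}{12}\right)\right)\right) + 253\right) = 459 \left(\left(-124 - 36 \cdot \frac{1}{2}\right) + 253\right) = 459 \left(\left(-124 - 18\right) + 253\right) = 459 \left(-142 + 253\right) = 459 \cdot 111 = 50949$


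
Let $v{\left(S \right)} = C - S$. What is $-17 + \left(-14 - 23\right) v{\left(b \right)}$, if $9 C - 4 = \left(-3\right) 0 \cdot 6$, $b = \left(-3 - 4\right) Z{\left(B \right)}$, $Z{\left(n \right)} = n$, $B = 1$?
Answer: $- \frac{2632}{9} \approx -292.44$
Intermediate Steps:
$b = -7$ ($b = \left(-3 - 4\right) 1 = \left(-7\right) 1 = -7$)
$C = \frac{4}{9}$ ($C = \frac{4}{9} + \frac{\left(-3\right) 0 \cdot 6}{9} = \frac{4}{9} + \frac{0 \cdot 6}{9} = \frac{4}{9} + \frac{1}{9} \cdot 0 = \frac{4}{9} + 0 = \frac{4}{9} \approx 0.44444$)
$v{\left(S \right)} = \frac{4}{9} - S$
$-17 + \left(-14 - 23\right) v{\left(b \right)} = -17 + \left(-14 - 23\right) \left(\frac{4}{9} - -7\right) = -17 - 37 \left(\frac{4}{9} + 7\right) = -17 - \frac{2479}{9} = - \frac{2632}{9}$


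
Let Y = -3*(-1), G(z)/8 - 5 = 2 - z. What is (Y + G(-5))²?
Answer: 9801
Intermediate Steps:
G(z) = 56 - 8*z (G(z) = 40 + 8*(2 - z) = 40 + (16 - 8*z) = 56 - 8*z)
Y = 3
(Y + G(-5))² = (3 + (56 - 8*(-5)))² = (3 + (56 + 40))² = (3 + 96)² = 99² = 9801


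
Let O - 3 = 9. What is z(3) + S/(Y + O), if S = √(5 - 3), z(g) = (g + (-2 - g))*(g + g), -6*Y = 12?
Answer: -12 + √2/10 ≈ -11.859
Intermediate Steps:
Y = -2 (Y = -⅙*12 = -2)
z(g) = -4*g
O = 12 (O = 3 + 9 = 12)
S = √2 ≈ 1.4142
z(3) + S/(Y + O) = -4*3 + √2/(-2 + 12) = -12 + √2/10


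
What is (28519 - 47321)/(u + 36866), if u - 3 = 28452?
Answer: -18802/65321 ≈ -0.28784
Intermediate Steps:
u = 28455 (u = 3 + 28452 = 28455)
(28519 - 47321)/(u + 36866) = (28519 - 47321)/(28455 + 36866) = -18802/65321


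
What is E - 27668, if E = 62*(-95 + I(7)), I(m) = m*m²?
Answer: -12292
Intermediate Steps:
I(m) = m³
E = 15376 (E = 62*(-95 + 7³) = 62*(-95 + 343) = 62*248 = 15376)
E - 27668 = 15376 - 27668 = -12292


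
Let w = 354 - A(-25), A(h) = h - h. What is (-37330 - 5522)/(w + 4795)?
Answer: -42852/5149 ≈ -8.3224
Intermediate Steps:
A(h) = 0
w = 354 (w = 354 - 1*0 = 354 + 0 = 354)
(-37330 - 5522)/(w + 4795) = (-37330 - 5522)/(354 + 4795) = -42852/5149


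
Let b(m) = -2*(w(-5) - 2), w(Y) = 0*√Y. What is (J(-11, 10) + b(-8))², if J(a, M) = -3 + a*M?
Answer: 11881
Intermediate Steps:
w(Y) = 0
J(a, M) = -3 + M*a
b(m) = 4 (b(m) = -2*(0 - 2) = -2*(-2) = 4)
(J(-11, 10) + b(-8))² = ((-3 + 10*(-11)) + 4)² = ((-3 - 110) + 4)² = (-113 + 4)² = (-109)² = 11881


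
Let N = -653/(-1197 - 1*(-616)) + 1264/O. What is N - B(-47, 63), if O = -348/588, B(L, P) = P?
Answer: -37027366/16849 ≈ -2197.6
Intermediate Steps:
O = -29/49 (O = -348*1/588 = -29/49 ≈ -0.59184)
N = -35965879/16849 (N = -653/(-1197 - 1*(-616)) + 1264/(-29/49) = -653/(-1197 + 616) + 1264*(-49/29) = -653/(-581) - 61936/29 = -653*(-1/581) - 61936/29 = 653/581 - 61936/29 = -35965879/16849 ≈ -2134.6)
N - B(-47, 63) = -35965879/16849 - 1*63 = -35965879/16849 - 63 = -37027366/16849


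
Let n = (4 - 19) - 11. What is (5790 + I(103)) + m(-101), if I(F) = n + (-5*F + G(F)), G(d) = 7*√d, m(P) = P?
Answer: 5148 + 7*√103 ≈ 5219.0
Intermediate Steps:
n = -26 (n = -15 - 11 = -26)
I(F) = -26 - 5*F + 7*√F (I(F) = -26 + (-5*F + 7*√F) = -26 - 5*F + 7*√F)
(5790 + I(103)) + m(-101) = (5790 + (-26 - 5*103 + 7*√103)) - 101 = (5790 + (-26 - 515 + 7*√103)) - 101 = (5790 + (-541 + 7*√103)) - 101 = (5249 + 7*√103) - 101 = 5148 + 7*√103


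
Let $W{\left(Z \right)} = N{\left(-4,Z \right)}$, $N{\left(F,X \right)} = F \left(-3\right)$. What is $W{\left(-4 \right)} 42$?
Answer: $504$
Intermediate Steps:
$N{\left(F,X \right)} = - 3 F$
$W{\left(Z \right)} = 12$ ($W{\left(Z \right)} = \left(-3\right) \left(-4\right) = 12$)
$W{\left(-4 \right)} 42 = 12 \cdot 42 = 504$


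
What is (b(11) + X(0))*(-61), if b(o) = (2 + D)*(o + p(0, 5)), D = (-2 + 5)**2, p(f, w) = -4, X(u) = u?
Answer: -4697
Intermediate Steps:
D = 9 (D = 3**2 = 9)
b(o) = -44 + 11*o (b(o) = (2 + 9)*(o - 4) = 11*(-4 + o) = -44 + 11*o)
(b(11) + X(0))*(-61) = ((-44 + 11*11) + 0)*(-61) = ((-44 + 121) + 0)*(-61) = (77 + 0)*(-61) = 77*(-61) = -4697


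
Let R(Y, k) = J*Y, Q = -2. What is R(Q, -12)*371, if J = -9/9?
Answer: 742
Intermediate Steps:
J = -1 (J = -9*1/9 = -1)
R(Y, k) = -Y
R(Q, -12)*371 = -1*(-2)*371 = 2*371 = 742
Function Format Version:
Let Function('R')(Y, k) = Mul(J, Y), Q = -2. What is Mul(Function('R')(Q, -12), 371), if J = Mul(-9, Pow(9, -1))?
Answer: 742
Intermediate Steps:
J = -1 (J = Mul(-9, Rational(1, 9)) = -1)
Function('R')(Y, k) = Mul(-1, Y)
Mul(Function('R')(Q, -12), 371) = Mul(Mul(-1, -2), 371) = Mul(2, 371) = 742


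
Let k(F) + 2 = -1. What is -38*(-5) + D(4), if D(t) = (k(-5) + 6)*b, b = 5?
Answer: 205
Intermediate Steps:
k(F) = -3 (k(F) = -2 - 1 = -3)
D(t) = 15 (D(t) = (-3 + 6)*5 = 3*5 = 15)
-38*(-5) + D(4) = -38*(-5) + 15 = 190 + 15 = 205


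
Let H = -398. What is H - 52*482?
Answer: -25462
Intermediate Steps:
H - 52*482 = -398 - 52*482 = -398 - 25064 = -25462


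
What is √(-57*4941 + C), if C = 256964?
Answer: I*√24673 ≈ 157.08*I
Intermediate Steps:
√(-57*4941 + C) = √(-57*4941 + 256964) = √(-281637 + 256964) = √(-24673) = I*√24673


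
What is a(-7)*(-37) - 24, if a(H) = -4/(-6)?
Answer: -146/3 ≈ -48.667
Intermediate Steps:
a(H) = ⅔ (a(H) = -4*(-⅙) = ⅔)
a(-7)*(-37) - 24 = (⅔)*(-37) - 24 = -74/3 - 24 = -146/3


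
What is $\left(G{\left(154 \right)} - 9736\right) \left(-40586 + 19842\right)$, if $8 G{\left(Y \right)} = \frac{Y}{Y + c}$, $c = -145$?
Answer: $\frac{1817272934}{9} \approx 2.0192 \cdot 10^{8}$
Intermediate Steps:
$G{\left(Y \right)} = \frac{Y}{8 \left(-145 + Y\right)}$ ($G{\left(Y \right)} = \frac{\frac{1}{Y - 145} Y}{8} = \frac{\frac{1}{-145 + Y} Y}{8} = \frac{Y \frac{1}{-145 + Y}}{8} = \frac{Y}{8 \left(-145 + Y\right)}$)
$\left(G{\left(154 \right)} - 9736\right) \left(-40586 + 19842\right) = \left(\frac{1}{8} \cdot 154 \frac{1}{-145 + 154} - 9736\right) \left(-40586 + 19842\right) = \left(\frac{1}{8} \cdot 154 \cdot \frac{1}{9} - 9736\right) \left(-20744\right) = \left(\frac{77}{36} - 9736\right) \left(-20744\right) = \left(- \frac{350419}{36}\right) \left(-20744\right) = \frac{1817272934}{9}$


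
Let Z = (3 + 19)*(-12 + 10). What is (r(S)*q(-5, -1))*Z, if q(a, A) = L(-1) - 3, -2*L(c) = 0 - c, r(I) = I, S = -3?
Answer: -462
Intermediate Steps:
Z = -44 (Z = 22*(-2) = -44)
L(c) = c/2 (L(c) = -(0 - c)/2 = -(-1)*c/2 = c/2)
q(a, A) = -7/2 (q(a, A) = (½)*(-1) - 3 = -½ - 3 = -7/2)
(r(S)*q(-5, -1))*Z = -3*(-7/2)*(-44) = (21/2)*(-44) = -462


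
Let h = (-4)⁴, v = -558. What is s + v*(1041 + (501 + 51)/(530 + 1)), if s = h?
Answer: -34290922/59 ≈ -5.8120e+5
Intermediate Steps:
h = 256
s = 256
s + v*(1041 + (501 + 51)/(530 + 1)) = 256 - 558*(1041 + (501 + 51)/(530 + 1)) = 256 - 558*(1041 + 552/531) = 256 - 558*(1041 + 552*(1/531)) = 256 - 558*(1041 + 184/177) = 256 - 558*184441/177 = 256 - 34306026/59 = -34290922/59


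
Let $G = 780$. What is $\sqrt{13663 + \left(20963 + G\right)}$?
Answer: $3 \sqrt{3934} \approx 188.16$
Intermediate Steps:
$\sqrt{13663 + \left(20963 + G\right)} = \sqrt{13663 + \left(20963 + 780\right)} = \sqrt{13663 + 21743} = \sqrt{35406} = 3 \sqrt{3934}$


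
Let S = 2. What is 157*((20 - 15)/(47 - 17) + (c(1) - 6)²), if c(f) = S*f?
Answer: 15229/6 ≈ 2538.2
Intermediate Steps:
c(f) = 2*f
157*((20 - 15)/(47 - 17) + (c(1) - 6)²) = 157*((20 - 15)/(47 - 17) + (2*1 - 6)²) = 157*(5/30 + (2 - 6)²) = 157*(5*(1/30) + (-4)²) = 157*(⅙ + 16) = 157*(97/6) = 15229/6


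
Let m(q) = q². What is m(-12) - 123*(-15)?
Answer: 1989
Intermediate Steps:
m(-12) - 123*(-15) = (-12)² - 123*(-15) = 144 + 1845 = 1989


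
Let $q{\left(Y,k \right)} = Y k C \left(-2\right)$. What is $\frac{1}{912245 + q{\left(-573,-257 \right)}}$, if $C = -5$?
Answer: $\frac{1}{2384855} \approx 4.1931 \cdot 10^{-7}$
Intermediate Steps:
$q{\left(Y,k \right)} = 10 Y k$ ($q{\left(Y,k \right)} = Y k \left(\left(-5\right) \left(-2\right)\right) = Y k 10 = 10 Y k$)
$\frac{1}{912245 + q{\left(-573,-257 \right)}} = \frac{1}{912245 + 10 \left(-573\right) \left(-257\right)} = \frac{1}{912245 + 1472610} = \frac{1}{2384855}$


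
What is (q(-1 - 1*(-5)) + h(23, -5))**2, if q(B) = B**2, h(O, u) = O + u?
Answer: 1156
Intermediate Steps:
(q(-1 - 1*(-5)) + h(23, -5))**2 = ((-1 - 1*(-5))**2 + (23 - 5))**2 = ((-1 + 5)**2 + 18)**2 = (4**2 + 18)**2 = (16 + 18)**2 = 34**2 = 1156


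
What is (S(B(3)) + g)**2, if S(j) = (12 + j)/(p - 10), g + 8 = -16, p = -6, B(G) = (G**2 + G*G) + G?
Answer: 173889/256 ≈ 679.25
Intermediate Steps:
B(G) = G + 2*G**2 (B(G) = (G**2 + G**2) + G = 2*G**2 + G = G + 2*G**2)
g = -24 (g = -8 - 16 = -24)
S(j) = -3/4 - j/16 (S(j) = (12 + j)/(-6 - 10) = (12 + j)/(-16) = (12 + j)*(-1/16) = -3/4 - j/16)
(S(B(3)) + g)**2 = ((-3/4 - 3*(1 + 2*3)/16) - 24)**2 = ((-3/4 - 3*(1 + 6)/16) - 24)**2 = ((-3/4 - 3*7/16) - 24)**2 = ((-3/4 - 1/16*21) - 24)**2 = ((-3/4 - 21/16) - 24)**2 = (-33/16 - 24)**2 = (-417/16)**2 = 173889/256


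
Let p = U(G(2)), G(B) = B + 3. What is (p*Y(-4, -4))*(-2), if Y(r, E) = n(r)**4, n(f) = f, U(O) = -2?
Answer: 1024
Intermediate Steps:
G(B) = 3 + B
Y(r, E) = r**4
p = -2
(p*Y(-4, -4))*(-2) = -2*(-4)**4*(-2) = -2*256*(-2) = -512*(-2) = 1024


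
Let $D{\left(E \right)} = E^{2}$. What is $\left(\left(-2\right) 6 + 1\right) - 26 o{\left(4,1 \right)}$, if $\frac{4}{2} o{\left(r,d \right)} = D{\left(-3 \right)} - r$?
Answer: $-76$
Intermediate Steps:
$o{\left(r,d \right)} = \frac{9}{2} - \frac{r}{2}$ ($o{\left(r,d \right)} = \frac{\left(-3\right)^{2} - r}{2} = \frac{9 - r}{2} = \frac{9}{2} - \frac{r}{2}$)
$\left(\left(-2\right) 6 + 1\right) - 26 o{\left(4,1 \right)} = \left(\left(-2\right) 6 + 1\right) - 26 \left(\frac{9}{2} - 2\right) = \left(-12 + 1\right) - 26 \left(\frac{9}{2} - 2\right) = -11 - 65 = -76$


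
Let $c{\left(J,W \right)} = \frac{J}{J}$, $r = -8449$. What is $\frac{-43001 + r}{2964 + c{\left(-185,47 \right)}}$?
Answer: $- \frac{10290}{593} \approx -17.352$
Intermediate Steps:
$c{\left(J,W \right)} = 1$
$\frac{-43001 + r}{2964 + c{\left(-185,47 \right)}} = \frac{-43001 - 8449}{2964 + 1} = - \frac{51450}{2965} = \left(-51450\right) \frac{1}{2965} = - \frac{10290}{593}$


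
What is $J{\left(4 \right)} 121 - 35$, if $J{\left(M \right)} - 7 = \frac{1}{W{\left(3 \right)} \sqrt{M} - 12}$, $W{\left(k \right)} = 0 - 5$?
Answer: $\frac{1613}{2} \approx 806.5$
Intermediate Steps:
$W{\left(k \right)} = -5$
$J{\left(M \right)} = 7 + \frac{1}{-12 - 5 \sqrt{M}}$ ($J{\left(M \right)} = 7 + \frac{1}{- 5 \sqrt{M} - 12} = 7 + \frac{1}{-12 - 5 \sqrt{M}}$)
$J{\left(4 \right)} 121 - 35 = \frac{83 + 35 \sqrt{4}}{12 + 5 \sqrt{4}} \cdot 121 - 35 = \frac{83 + 35 \cdot 2}{12 + 5 \cdot 2} \cdot 121 - 35 = \frac{83 + 70}{12 + 10} \cdot 121 - 35 = \frac{1}{22} \cdot 153 \cdot 121 - 35 = \frac{153}{22} \cdot 121 - 35 = \frac{1683}{2} - 35 = \frac{1613}{2}$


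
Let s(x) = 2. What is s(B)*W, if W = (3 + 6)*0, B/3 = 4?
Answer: 0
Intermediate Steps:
B = 12 (B = 3*4 = 12)
W = 0 (W = 9*0 = 0)
s(B)*W = 2*0 = 0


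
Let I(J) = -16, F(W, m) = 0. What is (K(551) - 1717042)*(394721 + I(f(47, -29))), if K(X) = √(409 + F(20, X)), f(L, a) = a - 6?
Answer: -677725062610 + 394705*√409 ≈ -6.7772e+11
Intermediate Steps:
f(L, a) = -6 + a
K(X) = √409 (K(X) = √(409 + 0) = √409)
(K(551) - 1717042)*(394721 + I(f(47, -29))) = (√409 - 1717042)*(394721 - 16) = (-1717042 + √409)*394705 = -677725062610 + 394705*√409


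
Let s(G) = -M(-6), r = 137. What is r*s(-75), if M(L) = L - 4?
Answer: 1370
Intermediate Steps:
M(L) = -4 + L
s(G) = 10 (s(G) = -(-4 - 6) = -1*(-10) = 10)
r*s(-75) = 137*10 = 1370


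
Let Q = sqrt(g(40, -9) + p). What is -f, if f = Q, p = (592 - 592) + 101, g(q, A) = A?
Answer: -2*sqrt(23) ≈ -9.5917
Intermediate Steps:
p = 101 (p = 0 + 101 = 101)
Q = 2*sqrt(23) (Q = sqrt(-9 + 101) = sqrt(92) = 2*sqrt(23) ≈ 9.5917)
f = 2*sqrt(23) ≈ 9.5917
-f = -2*sqrt(23)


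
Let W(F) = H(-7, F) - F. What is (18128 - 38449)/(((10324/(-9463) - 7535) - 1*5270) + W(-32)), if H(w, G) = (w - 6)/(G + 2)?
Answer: 5768928690/3626313671 ≈ 1.5909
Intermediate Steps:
H(w, G) = (-6 + w)/(2 + G)
W(F) = -F - 13/(2 + F) (W(F) = (-6 - 7)/(2 + F) - F = -13/(2 + F) - F = -F - 13/(2 + F))
(18128 - 38449)/(((10324/(-9463) - 7535) - 1*5270) + W(-32)) = (18128 - 38449)/(((10324/(-9463) - 7535) - 1*5270) + (-13 - 1*(-32)*(2 - 32))/(2 - 32)) = -20321/(((10324*(-1/9463) - 7535) - 5270) + (-13 - 1*(-32)*(-30))/(-30)) = -20321/(((-10324/9463 - 7535) - 5270) - (-13 - 960)/30) = -20321/((-71314029/9463 - 5270) - 1/30*(-973)) = -20321/(-121184039/9463 + 973/30) = -20321/(-3626313671/283890) = -20321*(-283890/3626313671) = 5768928690/3626313671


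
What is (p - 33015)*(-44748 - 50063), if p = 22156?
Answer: 1029552649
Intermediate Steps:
(p - 33015)*(-44748 - 50063) = (22156 - 33015)*(-44748 - 50063) = -10859*(-94811) = 1029552649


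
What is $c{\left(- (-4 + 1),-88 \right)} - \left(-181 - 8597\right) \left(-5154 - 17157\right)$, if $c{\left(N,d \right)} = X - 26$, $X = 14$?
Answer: $-195845970$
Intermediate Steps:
$c{\left(N,d \right)} = -12$ ($c{\left(N,d \right)} = 14 - 26 = -12$)
$c{\left(- (-4 + 1),-88 \right)} - \left(-181 - 8597\right) \left(-5154 - 17157\right) = -12 - \left(-181 - 8597\right) \left(-5154 - 17157\right) = -12 - \left(-8778\right) \left(-22311\right) = -12 - 195845958 = -195845970$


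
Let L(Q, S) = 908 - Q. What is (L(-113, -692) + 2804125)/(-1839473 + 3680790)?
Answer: 2805146/1841317 ≈ 1.5234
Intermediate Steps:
(L(-113, -692) + 2804125)/(-1839473 + 3680790) = ((908 - 1*(-113)) + 2804125)/(-1839473 + 3680790) = ((908 + 113) + 2804125)/1841317 = (1021 + 2804125)*(1/1841317) = 2805146*(1/1841317) = 2805146/1841317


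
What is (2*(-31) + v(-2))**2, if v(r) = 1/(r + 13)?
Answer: 463761/121 ≈ 3832.7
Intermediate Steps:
v(r) = 1/(13 + r)
(2*(-31) + v(-2))**2 = (2*(-31) + 1/(13 - 2))**2 = (-62 + 1/11)**2 = (-681/11)**2 = 463761/121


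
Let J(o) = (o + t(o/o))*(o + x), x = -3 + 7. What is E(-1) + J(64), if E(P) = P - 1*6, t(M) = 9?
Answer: 4957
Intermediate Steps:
x = 4
J(o) = (4 + o)*(9 + o) (J(o) = (o + 9)*(o + 4) = (9 + o)*(4 + o) = (4 + o)*(9 + o))
E(P) = -6 + P (E(P) = P - 6 = -6 + P)
E(-1) + J(64) = (-6 - 1) + (36 + 64² + 13*64) = -7 + (36 + 4096 + 832) = -7 + 4964 = 4957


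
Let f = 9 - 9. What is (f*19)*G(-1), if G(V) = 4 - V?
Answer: 0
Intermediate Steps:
f = 0
(f*19)*G(-1) = (0*19)*(4 - 1*(-1)) = 0*(4 + 1) = 0*5 = 0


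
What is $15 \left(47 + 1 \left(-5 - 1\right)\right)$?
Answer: $615$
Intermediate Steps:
$15 \left(47 + 1 \left(-5 - 1\right)\right) = 15 \left(47 + 1 \left(-6\right)\right) = 15 \left(47 - 6\right) = 15 \cdot 41 = 615$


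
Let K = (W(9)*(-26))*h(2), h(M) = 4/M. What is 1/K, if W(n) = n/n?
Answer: -1/52 ≈ -0.019231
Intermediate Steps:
W(n) = 1
K = -52 (K = (1*(-26))*(4/2) = -104/2 = -26*2 = -52)
1/K = 1/(-52) = -1/52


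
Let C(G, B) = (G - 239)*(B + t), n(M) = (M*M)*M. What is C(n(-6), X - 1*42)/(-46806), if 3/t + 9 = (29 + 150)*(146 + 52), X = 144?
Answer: 548148965/552825666 ≈ 0.99154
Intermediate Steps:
t = 1/11811 (t = 3/(-9 + (29 + 150)*(146 + 52)) = 3/(-9 + 179*198) = 3/(-9 + 35442) = 3/35433 = 3*(1/35433) = 1/11811 ≈ 8.4667e-5)
n(M) = M**3 (n(M) = M**2*M = M**3)
C(G, B) = (-239 + G)*(1/11811 + B) (C(G, B) = (G - 239)*(B + 1/11811) = (-239 + G)*(1/11811 + B))
C(n(-6), X - 1*42)/(-46806) = (-239/11811 - 239*(144 - 1*42) + (1/11811)*(-6)**3 + (144 - 1*42)*(-6)**3)/(-46806) = (-239/11811 - 239*(144 - 42) + (1/11811)*(-216) + (144 - 42)*(-216))*(-1/46806) = (-239/11811 - 239*102 - 72/3937 + 102*(-216))*(-1/46806) = (-239/11811 - 24378 - 72/3937 - 22032)*(-1/46806) = -548148965/11811*(-1/46806) = 548148965/552825666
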